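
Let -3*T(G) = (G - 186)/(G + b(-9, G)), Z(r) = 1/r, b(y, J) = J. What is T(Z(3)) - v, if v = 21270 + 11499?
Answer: -196057/6 ≈ -32676.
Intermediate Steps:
v = 32769
T(G) = -(-186 + G)/(6*G) (T(G) = -(G - 186)/(3*(G + G)) = -(-186 + G)/(3*(2*G)) = -(-186 + G)*1/(2*G)/3 = -(-186 + G)/(6*G))
T(Z(3)) - v = (186 - 1/3)/(6*(1/3)) - 1*32769 = (186 - 1*⅓)/(6*(⅓)) - 32769 = (⅙)*3*(186 - ⅓) - 32769 = (⅙)*3*(557/3) - 32769 = 557/6 - 32769 = -196057/6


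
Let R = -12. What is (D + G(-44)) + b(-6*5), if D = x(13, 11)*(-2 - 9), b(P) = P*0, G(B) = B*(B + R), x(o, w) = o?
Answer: 2321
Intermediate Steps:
G(B) = B*(-12 + B) (G(B) = B*(B - 12) = B*(-12 + B))
b(P) = 0
D = -143 (D = 13*(-2 - 9) = 13*(-11) = -143)
(D + G(-44)) + b(-6*5) = (-143 - 44*(-12 - 44)) + 0 = (-143 - 44*(-56)) + 0 = (-143 + 2464) + 0 = 2321 + 0 = 2321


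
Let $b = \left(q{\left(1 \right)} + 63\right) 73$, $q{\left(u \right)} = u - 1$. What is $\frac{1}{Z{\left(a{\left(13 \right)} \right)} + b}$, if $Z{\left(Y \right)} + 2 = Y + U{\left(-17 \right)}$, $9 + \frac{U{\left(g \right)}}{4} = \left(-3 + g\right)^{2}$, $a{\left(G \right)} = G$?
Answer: $\frac{1}{6174} \approx 0.00016197$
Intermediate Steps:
$q{\left(u \right)} = -1 + u$
$U{\left(g \right)} = -36 + 4 \left(-3 + g\right)^{2}$
$Z{\left(Y \right)} = 1562 + Y$ ($Z{\left(Y \right)} = -2 + \left(Y + 4 \left(-17\right) \left(-6 - 17\right)\right) = -2 + \left(Y + 4 \left(-17\right) \left(-23\right)\right) = -2 + \left(Y + 1564\right) = -2 + \left(1564 + Y\right) = 1562 + Y$)
$b = 4599$ ($b = \left(\left(-1 + 1\right) + 63\right) 73 = \left(0 + 63\right) 73 = 63 \cdot 73 = 4599$)
$\frac{1}{Z{\left(a{\left(13 \right)} \right)} + b} = \frac{1}{\left(1562 + 13\right) + 4599} = \frac{1}{1575 + 4599} = \frac{1}{6174}$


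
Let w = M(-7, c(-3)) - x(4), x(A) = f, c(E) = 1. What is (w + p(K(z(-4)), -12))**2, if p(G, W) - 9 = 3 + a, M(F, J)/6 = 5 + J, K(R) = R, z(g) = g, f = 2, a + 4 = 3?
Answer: 2025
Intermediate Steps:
a = -1 (a = -4 + 3 = -1)
M(F, J) = 30 + 6*J (M(F, J) = 6*(5 + J) = 30 + 6*J)
x(A) = 2
p(G, W) = 11 (p(G, W) = 9 + (3 - 1) = 9 + 2 = 11)
w = 34 (w = (30 + 6*1) - 1*2 = (30 + 6) - 2 = 36 - 2 = 34)
(w + p(K(z(-4)), -12))**2 = (34 + 11)**2 = 45**2 = 2025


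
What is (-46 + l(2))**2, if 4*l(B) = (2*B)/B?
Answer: 8281/4 ≈ 2070.3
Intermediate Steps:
l(B) = 1/2 (l(B) = ((2*B)/B)/4 = (1/4)*2 = 1/2)
(-46 + l(2))**2 = (-46 + 1/2)**2 = (-91/2)**2 = 8281/4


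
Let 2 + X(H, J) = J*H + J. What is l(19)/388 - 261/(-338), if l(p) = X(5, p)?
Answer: 34781/32786 ≈ 1.0608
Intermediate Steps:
X(H, J) = -2 + J + H*J (X(H, J) = -2 + (J*H + J) = -2 + (H*J + J) = -2 + (J + H*J) = -2 + J + H*J)
l(p) = -2 + 6*p (l(p) = -2 + p + 5*p = -2 + 6*p)
l(19)/388 - 261/(-338) = (-2 + 6*19)/388 - 261/(-338) = (-2 + 114)*(1/388) - 261*(-1/338) = 112*(1/388) + 261/338 = 28/97 + 261/338 = 34781/32786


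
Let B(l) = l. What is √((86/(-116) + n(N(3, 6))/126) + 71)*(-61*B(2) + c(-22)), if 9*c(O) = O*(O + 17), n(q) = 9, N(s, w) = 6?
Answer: -988*√2898231/1827 ≈ -920.63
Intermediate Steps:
c(O) = O*(17 + O)/9 (c(O) = (O*(O + 17))/9 = (O*(17 + O))/9 = O*(17 + O)/9)
√((86/(-116) + n(N(3, 6))/126) + 71)*(-61*B(2) + c(-22)) = √((86/(-116) + 9/126) + 71)*(-61*2 + (⅑)*(-22)*(17 - 22)) = √((86*(-1/116) + 9*(1/126)) + 71)*(-122 + (⅑)*(-22)*(-5)) = √((-43/58 + 1/14) + 71)*(-122 + 110/9) = √(-136/203 + 71)*(-988/9) = √(14277/203)*(-988/9) = (√2898231/203)*(-988/9) = -988*√2898231/1827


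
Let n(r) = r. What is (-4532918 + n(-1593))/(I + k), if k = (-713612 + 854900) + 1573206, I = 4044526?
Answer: -4534511/5759020 ≈ -0.78738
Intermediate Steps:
k = 1714494 (k = 141288 + 1573206 = 1714494)
(-4532918 + n(-1593))/(I + k) = (-4532918 - 1593)/(4044526 + 1714494) = -4534511/5759020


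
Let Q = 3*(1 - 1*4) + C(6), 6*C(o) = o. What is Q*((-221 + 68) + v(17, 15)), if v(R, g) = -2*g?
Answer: 1464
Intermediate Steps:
C(o) = o/6
Q = -8 (Q = 3*(1 - 1*4) + (⅙)*6 = 3*(1 - 4) + 1 = 3*(-3) + 1 = -9 + 1 = -8)
Q*((-221 + 68) + v(17, 15)) = -8*((-221 + 68) - 2*15) = -8*(-153 - 30) = -8*(-183) = 1464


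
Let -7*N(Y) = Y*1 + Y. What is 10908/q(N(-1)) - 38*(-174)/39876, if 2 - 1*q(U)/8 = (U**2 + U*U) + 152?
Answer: -435920713/48901268 ≈ -8.9143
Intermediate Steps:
N(Y) = -2*Y/7 (N(Y) = -(Y*1 + Y)/7 = -(Y + Y)/7 = -2*Y/7)
q(U) = -1200 - 16*U**2 (q(U) = 16 - 8*((U**2 + U*U) + 152) = 16 - 8*((U**2 + U**2) + 152) = 16 - 8*(2*U**2 + 152) = 16 - 8*(152 + 2*U**2) = 16 + (-1216 - 16*U**2) = -1200 - 16*U**2)
10908/q(N(-1)) - 38*(-174)/39876 = 10908/(-1200 - 16*(-2/7*(-1))**2) - 38*(-174)/39876 = 10908/(-1200 - 16*(2/7)**2) + 6612*(1/39876) = 10908/(-1200 - 16*4/49) + 551/3323 = 10908/(-1200 - 64/49) + 551/3323 = 10908/(-58864/49) + 551/3323 = 10908*(-49/58864) + 551/3323 = -133623/14716 + 551/3323 = -435920713/48901268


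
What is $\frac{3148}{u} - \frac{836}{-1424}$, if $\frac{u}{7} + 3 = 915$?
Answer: $\frac{76717}{71022} \approx 1.0802$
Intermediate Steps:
$u = 6384$ ($u = -21 + 7 \cdot 915 = -21 + 6405 = 6384$)
$\frac{3148}{u} - \frac{836}{-1424} = \frac{3148}{6384} - \frac{836}{-1424} = 3148 \cdot \frac{1}{6384} - - \frac{209}{356} = \frac{787}{1596} + \frac{209}{356} = \frac{76717}{71022}$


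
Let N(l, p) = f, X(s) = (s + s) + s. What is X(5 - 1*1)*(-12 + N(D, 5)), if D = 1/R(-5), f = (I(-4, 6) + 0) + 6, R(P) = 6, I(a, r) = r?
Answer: 0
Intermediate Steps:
X(s) = 3*s (X(s) = 2*s + s = 3*s)
f = 12 (f = (6 + 0) + 6 = 6 + 6 = 12)
D = ⅙ (D = 1/6 = ⅙ ≈ 0.16667)
N(l, p) = 12
X(5 - 1*1)*(-12 + N(D, 5)) = (3*(5 - 1*1))*(-12 + 12) = (3*(5 - 1))*0 = (3*4)*0 = 12*0 = 0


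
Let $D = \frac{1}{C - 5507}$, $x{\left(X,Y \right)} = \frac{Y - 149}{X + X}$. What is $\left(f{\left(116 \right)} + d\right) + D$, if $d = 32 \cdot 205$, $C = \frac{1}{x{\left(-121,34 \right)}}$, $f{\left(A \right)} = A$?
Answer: $\frac{4226328473}{633063} \approx 6676.0$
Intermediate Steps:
$x{\left(X,Y \right)} = \frac{-149 + Y}{2 X}$
$C = \frac{242}{115}$ ($C = \frac{1}{\frac{1}{2} \frac{1}{-121} \left(-149 + 34\right)} = \frac{1}{\frac{1}{2} \left(- \frac{1}{121}\right) \left(-115\right)} = \frac{1}{\frac{115}{242}} = \frac{242}{115} \approx 2.1043$)
$d = 6560$
$D = - \frac{115}{633063}$ ($D = \frac{1}{\frac{242}{115} - 5507} = \frac{1}{- \frac{633063}{115}} = - \frac{115}{633063} \approx -0.00018166$)
$\left(f{\left(116 \right)} + d\right) + D = \left(116 + 6560\right) - \frac{115}{633063} = 6676 - \frac{115}{633063} = \frac{4226328473}{633063}$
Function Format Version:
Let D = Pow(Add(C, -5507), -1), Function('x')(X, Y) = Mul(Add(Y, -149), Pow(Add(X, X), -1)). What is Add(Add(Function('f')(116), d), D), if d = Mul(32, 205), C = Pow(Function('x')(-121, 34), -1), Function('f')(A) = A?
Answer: Rational(4226328473, 633063) ≈ 6676.0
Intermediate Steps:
Function('x')(X, Y) = Mul(Rational(1, 2), Pow(X, -1), Add(-149, Y)) (Function('x')(X, Y) = Mul(Add(-149, Y), Pow(Mul(2, X), -1)) = Mul(Add(-149, Y), Mul(Rational(1, 2), Pow(X, -1))) = Mul(Rational(1, 2), Pow(X, -1), Add(-149, Y)))
C = Rational(242, 115) (C = Pow(Mul(Rational(1, 2), Pow(-121, -1), Add(-149, 34)), -1) = Pow(Mul(Rational(1, 2), Rational(-1, 121), -115), -1) = Pow(Rational(115, 242), -1) = Rational(242, 115) ≈ 2.1043)
d = 6560
D = Rational(-115, 633063) (D = Pow(Add(Rational(242, 115), -5507), -1) = Pow(Rational(-633063, 115), -1) = Rational(-115, 633063) ≈ -0.00018166)
Add(Add(Function('f')(116), d), D) = Add(Add(116, 6560), Rational(-115, 633063)) = Add(6676, Rational(-115, 633063)) = Rational(4226328473, 633063)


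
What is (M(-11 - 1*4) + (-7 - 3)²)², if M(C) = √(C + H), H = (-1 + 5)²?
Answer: 10201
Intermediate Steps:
H = 16 (H = 4² = 16)
M(C) = √(16 + C) (M(C) = √(C + 16) = √(16 + C))
(M(-11 - 1*4) + (-7 - 3)²)² = (√(16 + (-11 - 1*4)) + (-7 - 3)²)² = (√(16 + (-11 - 4)) + (-10)²)² = (√(16 - 15) + 100)² = (√1 + 100)² = (1 + 100)² = 101² = 10201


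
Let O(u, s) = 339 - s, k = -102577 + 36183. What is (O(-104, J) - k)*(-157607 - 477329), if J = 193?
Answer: -42248641440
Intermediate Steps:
k = -66394
(O(-104, J) - k)*(-157607 - 477329) = ((339 - 1*193) - 1*(-66394))*(-157607 - 477329) = ((339 - 193) + 66394)*(-634936) = (146 + 66394)*(-634936) = 66540*(-634936) = -42248641440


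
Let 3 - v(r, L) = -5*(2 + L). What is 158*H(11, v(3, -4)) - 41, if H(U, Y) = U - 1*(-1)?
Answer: 1855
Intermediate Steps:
v(r, L) = 13 + 5*L (v(r, L) = 3 - (-5)*(2 + L) = 3 - (-10 - 5*L) = 3 + (10 + 5*L) = 13 + 5*L)
H(U, Y) = 1 + U (H(U, Y) = U + 1 = 1 + U)
158*H(11, v(3, -4)) - 41 = 158*(1 + 11) - 41 = 158*12 - 41 = 1896 - 41 = 1855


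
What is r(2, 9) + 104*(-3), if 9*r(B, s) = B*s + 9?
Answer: -309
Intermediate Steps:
r(B, s) = 1 + B*s/9 (r(B, s) = (B*s + 9)/9 = (9 + B*s)/9 = 1 + B*s/9)
r(2, 9) + 104*(-3) = (1 + (⅑)*2*9) + 104*(-3) = (1 + 2) - 312 = 3 - 312 = -309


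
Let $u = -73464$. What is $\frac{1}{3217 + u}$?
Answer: $- \frac{1}{70247} \approx -1.4235 \cdot 10^{-5}$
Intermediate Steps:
$\frac{1}{3217 + u} = \frac{1}{3217 - 73464} = \frac{1}{-70247} = - \frac{1}{70247}$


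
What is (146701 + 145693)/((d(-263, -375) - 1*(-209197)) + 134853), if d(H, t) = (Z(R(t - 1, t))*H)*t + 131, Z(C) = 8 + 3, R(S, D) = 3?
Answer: 146197/714528 ≈ 0.20461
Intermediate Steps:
Z(C) = 11
d(H, t) = 131 + 11*H*t (d(H, t) = (11*H)*t + 131 = 11*H*t + 131 = 131 + 11*H*t)
(146701 + 145693)/((d(-263, -375) - 1*(-209197)) + 134853) = (146701 + 145693)/(((131 + 11*(-263)*(-375)) - 1*(-209197)) + 134853) = 292394/(((131 + 1084875) + 209197) + 134853) = 292394/((1085006 + 209197) + 134853) = 292394/(1294203 + 134853) = 292394/1429056 = 292394*(1/1429056) = 146197/714528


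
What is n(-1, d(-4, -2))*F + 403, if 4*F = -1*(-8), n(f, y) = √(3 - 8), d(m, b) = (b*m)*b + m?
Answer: 403 + 2*I*√5 ≈ 403.0 + 4.4721*I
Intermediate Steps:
d(m, b) = m + m*b² (d(m, b) = m*b² + m = m + m*b²)
n(f, y) = I*√5 (n(f, y) = √(-5) = I*√5)
F = 2 (F = (-1*(-8))/4 = (¼)*8 = 2)
n(-1, d(-4, -2))*F + 403 = (I*√5)*2 + 403 = 2*I*√5 + 403 = 403 + 2*I*√5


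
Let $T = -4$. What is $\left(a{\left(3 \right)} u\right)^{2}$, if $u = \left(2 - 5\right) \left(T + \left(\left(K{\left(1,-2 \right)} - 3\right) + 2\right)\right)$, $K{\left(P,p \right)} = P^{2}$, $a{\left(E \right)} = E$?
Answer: $1296$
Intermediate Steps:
$u = 12$ ($u = \left(2 - 5\right) \left(-4 + \left(\left(1^{2} - 3\right) + 2\right)\right) = - 3 \left(-4 + \left(\left(1 - 3\right) + 2\right)\right) = - 3 \left(-4 + \left(-2 + 2\right)\right) = - 3 \left(-4 + 0\right) = \left(-3\right) \left(-4\right) = 12$)
$\left(a{\left(3 \right)} u\right)^{2} = \left(3 \cdot 12\right)^{2} = 36^{2} = 1296$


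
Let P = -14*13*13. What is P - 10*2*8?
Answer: -2526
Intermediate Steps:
P = -2366 (P = -182*13 = -2366)
P - 10*2*8 = -2366 - 10*2*8 = -2366 - 20*8 = -2366 - 160 = -2526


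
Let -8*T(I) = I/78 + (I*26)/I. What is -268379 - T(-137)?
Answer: -167466605/624 ≈ -2.6838e+5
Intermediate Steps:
T(I) = -13/4 - I/624 (T(I) = -(I/78 + (I*26)/I)/8 = -(I*(1/78) + (26*I)/I)/8 = -(I/78 + 26)/8 = -(26 + I/78)/8 = -13/4 - I/624)
-268379 - T(-137) = -268379 - (-13/4 - 1/624*(-137)) = -268379 - (-13/4 + 137/624) = -268379 - 1*(-1891/624) = -268379 + 1891/624 = -167466605/624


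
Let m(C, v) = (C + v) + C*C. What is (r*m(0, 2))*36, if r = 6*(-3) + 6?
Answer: -864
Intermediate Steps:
r = -12 (r = -18 + 6 = -12)
m(C, v) = C + v + C**2 (m(C, v) = (C + v) + C**2 = C + v + C**2)
(r*m(0, 2))*36 = -12*(0 + 2 + 0**2)*36 = -12*(0 + 2 + 0)*36 = -12*2*36 = -24*36 = -864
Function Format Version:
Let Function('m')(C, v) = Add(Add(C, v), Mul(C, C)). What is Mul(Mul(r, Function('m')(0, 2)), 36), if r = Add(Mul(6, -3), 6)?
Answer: -864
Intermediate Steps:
r = -12 (r = Add(-18, 6) = -12)
Function('m')(C, v) = Add(C, v, Pow(C, 2)) (Function('m')(C, v) = Add(Add(C, v), Pow(C, 2)) = Add(C, v, Pow(C, 2)))
Mul(Mul(r, Function('m')(0, 2)), 36) = Mul(Mul(-12, Add(0, 2, Pow(0, 2))), 36) = Mul(Mul(-12, Add(0, 2, 0)), 36) = Mul(Mul(-12, 2), 36) = Mul(-24, 36) = -864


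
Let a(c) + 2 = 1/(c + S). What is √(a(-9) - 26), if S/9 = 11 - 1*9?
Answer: I*√251/3 ≈ 5.281*I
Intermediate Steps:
S = 18 (S = 9*(11 - 1*9) = 9*(11 - 9) = 9*2 = 18)
a(c) = -2 + 1/(18 + c) (a(c) = -2 + 1/(c + 18) = -2 + 1/(18 + c))
√(a(-9) - 26) = √((-35 - 2*(-9))/(18 - 9) - 26) = √((-35 + 18)/9 - 26) = √((⅑)*(-17) - 26) = √(-17/9 - 26) = √(-251/9) = I*√251/3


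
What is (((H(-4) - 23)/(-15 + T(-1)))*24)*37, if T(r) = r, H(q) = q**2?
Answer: 777/2 ≈ 388.50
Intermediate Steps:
(((H(-4) - 23)/(-15 + T(-1)))*24)*37 = ((((-4)**2 - 23)/(-15 - 1))*24)*37 = (((16 - 23)/(-16))*24)*37 = (-7*(-1/16)*24)*37 = ((7/16)*24)*37 = (21/2)*37 = 777/2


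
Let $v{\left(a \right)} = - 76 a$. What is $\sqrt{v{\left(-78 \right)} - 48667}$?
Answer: $i \sqrt{42739} \approx 206.73 i$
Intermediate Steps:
$\sqrt{v{\left(-78 \right)} - 48667} = \sqrt{\left(-76\right) \left(-78\right) - 48667} = \sqrt{5928 - 48667} = \sqrt{-42739} = i \sqrt{42739}$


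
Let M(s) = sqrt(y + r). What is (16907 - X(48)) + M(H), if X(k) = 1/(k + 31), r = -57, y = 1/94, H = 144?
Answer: 1335652/79 + I*sqrt(503558)/94 ≈ 16907.0 + 7.5491*I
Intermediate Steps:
y = 1/94 ≈ 0.010638
M(s) = I*sqrt(503558)/94 (M(s) = sqrt(1/94 - 57) = sqrt(-5357/94) = I*sqrt(503558)/94)
X(k) = 1/(31 + k)
(16907 - X(48)) + M(H) = (16907 - 1/(31 + 48)) + I*sqrt(503558)/94 = (16907 - 1/79) + I*sqrt(503558)/94 = 1335652/79 + I*sqrt(503558)/94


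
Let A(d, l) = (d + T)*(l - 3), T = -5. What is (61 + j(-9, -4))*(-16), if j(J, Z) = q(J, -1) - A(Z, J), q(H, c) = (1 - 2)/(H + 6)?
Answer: 2240/3 ≈ 746.67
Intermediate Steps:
q(H, c) = -1/(6 + H)
A(d, l) = (-5 + d)*(-3 + l) (A(d, l) = (d - 5)*(l - 3) = (-5 + d)*(-3 + l))
j(J, Z) = -15 - 1/(6 + J) + 3*Z + 5*J - J*Z (j(J, Z) = -1/(6 + J) - (15 - 5*J - 3*Z + Z*J) = -1/(6 + J) - (15 - 5*J - 3*Z + J*Z) = -1/(6 + J) + (-15 + 3*Z + 5*J - J*Z) = -15 - 1/(6 + J) + 3*Z + 5*J - J*Z)
(61 + j(-9, -4))*(-16) = (61 + (-1 + (6 - 9)*(-15 + 3*(-4) + 5*(-9) - 1*(-9)*(-4)))/(6 - 9))*(-16) = (61 + (-1 - 3*(-15 - 12 - 45 - 36))/(-3))*(-16) = (61 - (-1 - 3*(-108))/3)*(-16) = (61 - (-1 + 324)/3)*(-16) = (61 - ⅓*323)*(-16) = (61 - 323/3)*(-16) = -140/3*(-16) = 2240/3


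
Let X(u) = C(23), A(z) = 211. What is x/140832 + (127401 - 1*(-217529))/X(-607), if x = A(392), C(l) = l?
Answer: 48577186613/3239136 ≈ 14997.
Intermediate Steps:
x = 211
X(u) = 23
x/140832 + (127401 - 1*(-217529))/X(-607) = 211/140832 + (127401 - 1*(-217529))/23 = 211*(1/140832) + (127401 + 217529)*(1/23) = 211/140832 + 344930*(1/23) = 211/140832 + 344930/23 = 48577186613/3239136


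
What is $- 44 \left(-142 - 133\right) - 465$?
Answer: $11635$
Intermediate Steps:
$- 44 \left(-142 - 133\right) - 465 = \left(-44\right) \left(-275\right) - 465 = 12100 - 465 = 11635$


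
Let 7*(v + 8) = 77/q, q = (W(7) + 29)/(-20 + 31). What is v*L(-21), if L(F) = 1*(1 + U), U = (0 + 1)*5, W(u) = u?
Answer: -167/6 ≈ -27.833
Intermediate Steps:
U = 5 (U = 1*5 = 5)
q = 36/11 (q = (7 + 29)/(-20 + 31) = 36/11 ≈ 3.2727)
L(F) = 6 (L(F) = 1*(1 + 5) = 1*6 = 6)
v = -167/36 (v = -8 + (77/(36/11))/7 = -8 + (77*(11/36))/7 = -8 + (⅐)*(847/36) = -8 + 121/36 = -167/36 ≈ -4.6389)
v*L(-21) = -167/36*6 = -167/6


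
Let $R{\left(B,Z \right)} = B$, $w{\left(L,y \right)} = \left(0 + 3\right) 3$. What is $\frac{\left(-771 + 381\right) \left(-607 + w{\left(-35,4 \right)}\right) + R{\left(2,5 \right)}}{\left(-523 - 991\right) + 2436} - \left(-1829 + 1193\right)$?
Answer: $\frac{409807}{461} \approx 888.95$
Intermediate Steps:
$w{\left(L,y \right)} = 9$ ($w{\left(L,y \right)} = 3 \cdot 3 = 9$)
$\frac{\left(-771 + 381\right) \left(-607 + w{\left(-35,4 \right)}\right) + R{\left(2,5 \right)}}{\left(-523 - 991\right) + 2436} - \left(-1829 + 1193\right) = \frac{\left(-771 + 381\right) \left(-607 + 9\right) + 2}{\left(-523 - 991\right) + 2436} - \left(-1829 + 1193\right) = \frac{\left(-390\right) \left(-598\right) + 2}{\left(-523 - 991\right) + 2436} - -636 = \frac{233220 + 2}{-1514 + 2436} + 636 = \frac{233222}{922} + 636 = 233222 \cdot \frac{1}{922} + 636 = \frac{116611}{461} + 636 = \frac{409807}{461}$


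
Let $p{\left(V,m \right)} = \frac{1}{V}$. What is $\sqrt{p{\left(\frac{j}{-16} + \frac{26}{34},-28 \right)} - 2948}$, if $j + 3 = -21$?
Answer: $\frac{9 i \sqrt{215754}}{77} \approx 54.291 i$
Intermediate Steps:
$j = -24$ ($j = -3 - 21 = -24$)
$\sqrt{p{\left(\frac{j}{-16} + \frac{26}{34},-28 \right)} - 2948} = \sqrt{\frac{1}{- \frac{24}{-16} + \frac{26}{34}} - 2948} = \sqrt{\frac{1}{\left(-24\right) \left(- \frac{1}{16}\right) + 26 \cdot \frac{1}{34}} - 2948} = \sqrt{\frac{1}{\frac{3}{2} + \frac{13}{17}} - 2948} = \sqrt{\frac{1}{\frac{77}{34}} - 2948} = \sqrt{\frac{34}{77} - 2948} = \sqrt{- \frac{226962}{77}} = \frac{9 i \sqrt{215754}}{77}$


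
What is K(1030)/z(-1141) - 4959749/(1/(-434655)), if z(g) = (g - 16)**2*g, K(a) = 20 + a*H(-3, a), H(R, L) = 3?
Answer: 3292734701948667918745/1527398509 ≈ 2.1558e+12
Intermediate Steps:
K(a) = 20 + 3*a (K(a) = 20 + a*3 = 20 + 3*a)
z(g) = g*(-16 + g)**2 (z(g) = (-16 + g)**2*g = g*(-16 + g)**2)
K(1030)/z(-1141) - 4959749/(1/(-434655)) = (20 + 3*1030)/((-1141*(-16 - 1141)**2)) - 4959749/(1/(-434655)) = (20 + 3090)/((-1141*(-1157)**2)) - 4959749/(-1/434655) = 3110/((-1141*1338649)) - 4959749*(-434655) = 3110/(-1527398509) + 2155779701595 = 3110*(-1/1527398509) + 2155779701595 = -3110/1527398509 + 2155779701595 = 3292734701948667918745/1527398509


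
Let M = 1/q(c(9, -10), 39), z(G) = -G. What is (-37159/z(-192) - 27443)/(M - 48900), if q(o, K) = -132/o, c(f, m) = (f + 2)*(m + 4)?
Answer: 5306215/9388704 ≈ 0.56517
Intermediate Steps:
c(f, m) = (2 + f)*(4 + m)
M = ½ (M = 1/(-132/(8 + 2*(-10) + 4*9 + 9*(-10))) = 1/(-132/(8 - 20 + 36 - 90)) = 1/(-132/(-66)) = 1/(-132*(-1/66)) = 1/2 = ½ ≈ 0.50000)
(-37159/z(-192) - 27443)/(M - 48900) = (-37159/((-1*(-192))) - 27443)/(½ - 48900) = (-37159/192 - 27443)/(-97799/2) = (-37159*1/192 - 27443)*(-2/97799) = (-37159/192 - 27443)*(-2/97799) = -5306215/192*(-2/97799) = 5306215/9388704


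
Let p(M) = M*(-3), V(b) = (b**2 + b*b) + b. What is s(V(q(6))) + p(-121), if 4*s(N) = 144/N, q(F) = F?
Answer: 4725/13 ≈ 363.46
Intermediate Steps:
V(b) = b + 2*b**2 (V(b) = (b**2 + b**2) + b = 2*b**2 + b = b + 2*b**2)
s(N) = 36/N (s(N) = (144/N)/4 = 36/N)
p(M) = -3*M
s(V(q(6))) + p(-121) = 36/((6*(1 + 2*6))) - 3*(-121) = 36/((6*(1 + 12))) + 363 = 36/((6*13)) + 363 = 36/78 + 363 = 36*(1/78) + 363 = 6/13 + 363 = 4725/13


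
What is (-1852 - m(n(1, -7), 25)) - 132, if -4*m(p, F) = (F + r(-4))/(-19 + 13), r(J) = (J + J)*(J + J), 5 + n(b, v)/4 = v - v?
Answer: -47705/24 ≈ -1987.7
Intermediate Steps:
n(b, v) = -20 (n(b, v) = -20 + 4*(v - v) = -20 + 4*0 = -20 + 0 = -20)
r(J) = 4*J² (r(J) = (2*J)*(2*J) = 4*J²)
m(p, F) = 8/3 + F/24 (m(p, F) = -(F + 4*(-4)²)/(4*(-19 + 13)) = -(F + 4*16)/(4*(-6)) = -(F + 64)*(-1)/(4*6) = -(64 + F)*(-1)/(4*6) = -(-32/3 - F/6)/4 = 8/3 + F/24)
(-1852 - m(n(1, -7), 25)) - 132 = (-1852 - (8/3 + (1/24)*25)) - 132 = (-1852 - (8/3 + 25/24)) - 132 = (-1852 - 1*89/24) - 132 = (-1852 - 89/24) - 132 = -44537/24 - 132 = -47705/24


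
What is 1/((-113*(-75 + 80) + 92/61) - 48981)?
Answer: -61/3022214 ≈ -2.0184e-5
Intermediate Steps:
1/((-113*(-75 + 80) + 92/61) - 48981) = 1/((-113*5 + 92*(1/61)) - 48981) = 1/((-565 + 92/61) - 48981) = 1/(-34373/61 - 48981) = 1/(-3022214/61) = -61/3022214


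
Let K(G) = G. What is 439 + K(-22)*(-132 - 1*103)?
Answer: 5609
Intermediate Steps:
439 + K(-22)*(-132 - 1*103) = 439 - 22*(-132 - 1*103) = 439 - 22*(-132 - 103) = 439 - 22*(-235) = 439 + 5170 = 5609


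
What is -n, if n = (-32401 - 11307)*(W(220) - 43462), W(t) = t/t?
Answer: -1899593388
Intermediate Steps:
W(t) = 1
n = 1899593388 (n = (-32401 - 11307)*(1 - 43462) = -43708*(-43461) = 1899593388)
-n = -1*1899593388 = -1899593388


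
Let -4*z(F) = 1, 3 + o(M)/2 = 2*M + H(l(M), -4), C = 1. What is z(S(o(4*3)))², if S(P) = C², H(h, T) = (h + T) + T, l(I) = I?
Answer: 1/16 ≈ 0.062500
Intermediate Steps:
H(h, T) = h + 2*T (H(h, T) = (T + h) + T = h + 2*T)
o(M) = -22 + 6*M (o(M) = -6 + 2*(2*M + (M + 2*(-4))) = -6 + 2*(2*M + (M - 8)) = -6 + 2*(2*M + (-8 + M)) = -6 + 2*(-8 + 3*M) = -6 + (-16 + 6*M) = -22 + 6*M)
S(P) = 1 (S(P) = 1² = 1)
z(F) = -¼ (z(F) = -¼*1 = -¼)
z(S(o(4*3)))² = (-¼)² = 1/16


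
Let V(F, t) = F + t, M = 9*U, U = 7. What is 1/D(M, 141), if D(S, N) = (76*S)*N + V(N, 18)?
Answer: 1/675267 ≈ 1.4809e-6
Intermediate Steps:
M = 63 (M = 9*7 = 63)
D(S, N) = 18 + N + 76*N*S (D(S, N) = (76*S)*N + (N + 18) = 76*N*S + (18 + N) = 18 + N + 76*N*S)
1/D(M, 141) = 1/(18 + 141 + 76*141*63) = 1/(18 + 141 + 675108) = 1/675267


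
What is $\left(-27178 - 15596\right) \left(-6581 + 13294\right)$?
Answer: $-287141862$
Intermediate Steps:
$\left(-27178 - 15596\right) \left(-6581 + 13294\right) = \left(-42774\right) 6713 = -287141862$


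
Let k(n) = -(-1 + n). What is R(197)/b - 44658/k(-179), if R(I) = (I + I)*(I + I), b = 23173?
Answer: -55939853/231730 ≈ -241.40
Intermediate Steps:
k(n) = 1 - n
R(I) = 4*I² (R(I) = (2*I)*(2*I) = 4*I²)
R(197)/b - 44658/k(-179) = (4*197²)/23173 - 44658/(1 - 1*(-179)) = (4*38809)*(1/23173) - 44658/(1 + 179) = 155236*(1/23173) - 44658/180 = 155236/23173 - 44658*1/180 = 155236/23173 - 2481/10 = -55939853/231730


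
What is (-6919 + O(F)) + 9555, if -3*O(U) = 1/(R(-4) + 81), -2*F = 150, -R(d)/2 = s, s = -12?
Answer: 830339/315 ≈ 2636.0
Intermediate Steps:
R(d) = 24 (R(d) = -2*(-12) = 24)
F = -75 (F = -½*150 = -75)
O(U) = -1/315 (O(U) = -1/(3*(24 + 81)) = -⅓/105 = -⅓*1/105 = -1/315)
(-6919 + O(F)) + 9555 = (-6919 - 1/315) + 9555 = -2179486/315 + 9555 = 830339/315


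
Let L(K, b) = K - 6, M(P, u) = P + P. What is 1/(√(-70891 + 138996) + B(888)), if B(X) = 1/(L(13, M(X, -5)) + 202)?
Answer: -209/2974894504 + 43681*√68105/2974894504 ≈ 0.0038318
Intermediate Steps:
M(P, u) = 2*P
L(K, b) = -6 + K
B(X) = 1/209 (B(X) = 1/((-6 + 13) + 202) = 1/(7 + 202) = 1/209)
1/(√(-70891 + 138996) + B(888)) = 1/(√(-70891 + 138996) + 1/209) = 1/(√68105 + 1/209) = 1/(1/209 + √68105)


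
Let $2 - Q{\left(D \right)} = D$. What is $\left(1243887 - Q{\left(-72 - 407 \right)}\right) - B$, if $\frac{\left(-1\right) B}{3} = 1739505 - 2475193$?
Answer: $-963658$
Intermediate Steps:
$Q{\left(D \right)} = 2 - D$
$B = 2207064$ ($B = - 3 \left(1739505 - 2475193\right) = \left(-3\right) \left(-735688\right) = 2207064$)
$\left(1243887 - Q{\left(-72 - 407 \right)}\right) - B = \left(1243887 - \left(2 - \left(-72 - 407\right)\right)\right) - 2207064 = \left(1243887 - \left(2 - -479\right)\right) - 2207064 = \left(1243887 - \left(2 + 479\right)\right) - 2207064 = \left(1243887 - 481\right) - 2207064 = 1243406 - 2207064 = -963658$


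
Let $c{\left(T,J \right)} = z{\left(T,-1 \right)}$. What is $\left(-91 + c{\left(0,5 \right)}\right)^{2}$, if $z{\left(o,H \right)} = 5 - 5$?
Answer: $8281$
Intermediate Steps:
$z{\left(o,H \right)} = 0$
$c{\left(T,J \right)} = 0$
$\left(-91 + c{\left(0,5 \right)}\right)^{2} = \left(-91 + 0\right)^{2} = \left(-91\right)^{2} = 8281$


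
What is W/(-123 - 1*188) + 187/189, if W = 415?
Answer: -20278/58779 ≈ -0.34499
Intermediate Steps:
W/(-123 - 1*188) + 187/189 = 415/(-123 - 1*188) + 187/189 = 415/(-123 - 188) + 187*(1/189) = 415/(-311) + 187/189 = 415*(-1/311) + 187/189 = -415/311 + 187/189 = -20278/58779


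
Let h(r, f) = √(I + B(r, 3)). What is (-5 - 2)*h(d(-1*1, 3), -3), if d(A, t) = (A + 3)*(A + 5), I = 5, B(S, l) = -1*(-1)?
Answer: -7*√6 ≈ -17.146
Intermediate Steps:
B(S, l) = 1
d(A, t) = (3 + A)*(5 + A)
h(r, f) = √6 (h(r, f) = √(5 + 1) = √6)
(-5 - 2)*h(d(-1*1, 3), -3) = (-5 - 2)*√6 = -7*√6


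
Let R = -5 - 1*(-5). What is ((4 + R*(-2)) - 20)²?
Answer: 256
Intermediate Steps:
R = 0 (R = -5 + 5 = 0)
((4 + R*(-2)) - 20)² = ((4 + 0*(-2)) - 20)² = ((4 + 0) - 20)² = (4 - 20)² = (-16)² = 256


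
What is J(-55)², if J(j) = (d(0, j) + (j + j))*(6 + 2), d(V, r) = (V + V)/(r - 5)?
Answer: 774400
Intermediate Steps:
d(V, r) = 2*V/(-5 + r) (d(V, r) = (2*V)/(-5 + r) = 2*V/(-5 + r))
J(j) = 16*j (J(j) = (2*0/(-5 + j) + (j + j))*(6 + 2) = (0 + 2*j)*8 = (2*j)*8 = 16*j)
J(-55)² = (16*(-55))² = (-880)² = 774400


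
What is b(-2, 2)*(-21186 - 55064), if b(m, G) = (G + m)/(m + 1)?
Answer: 0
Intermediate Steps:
b(m, G) = (G + m)/(1 + m)
b(-2, 2)*(-21186 - 55064) = ((2 - 2)/(1 - 2))*(-21186 - 55064) = (0/(-1))*(-76250) = -1*0*(-76250) = 0*(-76250) = 0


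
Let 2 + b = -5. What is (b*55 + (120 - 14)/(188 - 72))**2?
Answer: 496264729/3364 ≈ 1.4752e+5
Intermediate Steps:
b = -7 (b = -2 - 5 = -7)
(b*55 + (120 - 14)/(188 - 72))**2 = (-7*55 + (120 - 14)/(188 - 72))**2 = (-385 + 106/116)**2 = (-385 + 106*(1/116))**2 = (-385 + 53/58)**2 = (-22277/58)**2 = 496264729/3364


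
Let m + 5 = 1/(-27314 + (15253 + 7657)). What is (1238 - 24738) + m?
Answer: -103516021/4404 ≈ -23505.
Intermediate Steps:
m = -22021/4404 (m = -5 + 1/(-27314 + (15253 + 7657)) = -5 + 1/(-27314 + 22910) = -5 + 1/(-4404) = -5 - 1/4404 = -22021/4404 ≈ -5.0002)
(1238 - 24738) + m = (1238 - 24738) - 22021/4404 = -23500 - 22021/4404 = -103516021/4404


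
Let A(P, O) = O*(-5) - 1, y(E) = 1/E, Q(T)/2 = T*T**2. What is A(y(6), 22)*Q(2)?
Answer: -1776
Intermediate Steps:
Q(T) = 2*T**3 (Q(T) = 2*(T*T**2) = 2*T**3)
y(E) = 1/E
A(P, O) = -1 - 5*O (A(P, O) = -5*O - 1 = -1 - 5*O)
A(y(6), 22)*Q(2) = (-1 - 5*22)*(2*2**3) = (-1 - 110)*(2*8) = -111*16 = -1776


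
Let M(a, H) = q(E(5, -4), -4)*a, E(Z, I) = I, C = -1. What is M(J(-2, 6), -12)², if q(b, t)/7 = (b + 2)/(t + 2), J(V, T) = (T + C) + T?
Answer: 5929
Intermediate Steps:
J(V, T) = -1 + 2*T (J(V, T) = (T - 1) + T = (-1 + T) + T = -1 + 2*T)
q(b, t) = 7*(2 + b)/(2 + t) (q(b, t) = 7*((b + 2)/(t + 2)) = 7*((2 + b)/(2 + t)) = 7*(2 + b)/(2 + t))
M(a, H) = 7*a (M(a, H) = (7*(2 - 4)/(2 - 4))*a = (7*(-2)/(-2))*a = (7*(-½)*(-2))*a = 7*a)
M(J(-2, 6), -12)² = (7*(-1 + 2*6))² = (7*(-1 + 12))² = (7*11)² = 77² = 5929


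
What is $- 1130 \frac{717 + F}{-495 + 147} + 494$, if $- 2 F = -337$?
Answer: $\frac{1172527}{348} \approx 3369.3$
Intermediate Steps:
$F = \frac{337}{2}$ ($F = \left(- \frac{1}{2}\right) \left(-337\right) = \frac{337}{2} \approx 168.5$)
$- 1130 \frac{717 + F}{-495 + 147} + 494 = - 1130 \frac{717 + \frac{337}{2}}{-495 + 147} + 494 = - 1130 \frac{1771}{2 \left(-348\right)} + 494 = - 1130 \cdot \frac{1771}{2} \left(- \frac{1}{348}\right) + 494 = \left(-1130\right) \left(- \frac{1771}{696}\right) + 494 = \frac{1000615}{348} + 494 = \frac{1172527}{348}$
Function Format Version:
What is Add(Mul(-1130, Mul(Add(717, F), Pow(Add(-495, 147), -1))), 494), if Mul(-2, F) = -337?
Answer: Rational(1172527, 348) ≈ 3369.3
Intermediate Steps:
F = Rational(337, 2) (F = Mul(Rational(-1, 2), -337) = Rational(337, 2) ≈ 168.50)
Add(Mul(-1130, Mul(Add(717, F), Pow(Add(-495, 147), -1))), 494) = Add(Mul(-1130, Mul(Add(717, Rational(337, 2)), Pow(Add(-495, 147), -1))), 494) = Add(Mul(-1130, Mul(Rational(1771, 2), Pow(-348, -1))), 494) = Add(Mul(-1130, Mul(Rational(1771, 2), Rational(-1, 348))), 494) = Add(Mul(-1130, Rational(-1771, 696)), 494) = Add(Rational(1000615, 348), 494) = Rational(1172527, 348)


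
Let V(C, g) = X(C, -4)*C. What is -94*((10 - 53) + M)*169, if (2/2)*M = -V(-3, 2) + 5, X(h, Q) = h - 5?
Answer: 984932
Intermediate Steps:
X(h, Q) = -5 + h
V(C, g) = C*(-5 + C) (V(C, g) = (-5 + C)*C = C*(-5 + C))
M = -19 (M = -(-3)*(-5 - 3) + 5 = -(-3)*(-8) + 5 = -1*24 + 5 = -24 + 5 = -19)
-94*((10 - 53) + M)*169 = -94*((10 - 53) - 19)*169 = -94*(-43 - 19)*169 = -94*(-62)*169 = 5828*169 = 984932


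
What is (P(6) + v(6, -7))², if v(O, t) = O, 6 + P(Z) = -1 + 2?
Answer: 1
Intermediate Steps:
P(Z) = -5 (P(Z) = -6 + (-1 + 2) = -6 + 1 = -5)
(P(6) + v(6, -7))² = (-5 + 6)² = 1² = 1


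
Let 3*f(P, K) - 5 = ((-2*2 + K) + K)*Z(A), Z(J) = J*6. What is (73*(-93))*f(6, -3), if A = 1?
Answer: 124465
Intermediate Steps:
Z(J) = 6*J
f(P, K) = -19/3 + 4*K (f(P, K) = 5/3 + (((-2*2 + K) + K)*(6*1))/3 = 5/3 + (((-4 + K) + K)*6)/3 = 5/3 + ((-4 + 2*K)*6)/3 = 5/3 + (-24 + 12*K)/3 = 5/3 + (-8 + 4*K) = -19/3 + 4*K)
(73*(-93))*f(6, -3) = (73*(-93))*(-19/3 + 4*(-3)) = -6789*(-19/3 - 12) = -6789*(-55/3) = 124465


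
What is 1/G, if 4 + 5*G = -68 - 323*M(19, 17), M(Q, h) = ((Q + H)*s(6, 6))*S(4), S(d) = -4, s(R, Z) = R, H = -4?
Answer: 5/116208 ≈ 4.3026e-5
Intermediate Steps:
M(Q, h) = 96 - 24*Q (M(Q, h) = ((Q - 4)*6)*(-4) = ((-4 + Q)*6)*(-4) = (-24 + 6*Q)*(-4) = 96 - 24*Q)
G = 116208/5 (G = -⅘ + (-68 - 323*(96 - 24*19))/5 = -⅘ + (-68 - 323*(96 - 456))/5 = -⅘ + (-68 - 323*(-360))/5 = -⅘ + (-68 + 116280)/5 = -⅘ + (⅕)*116212 = -⅘ + 116212/5 = 116208/5 ≈ 23242.)
1/G = 1/(116208/5) = 5/116208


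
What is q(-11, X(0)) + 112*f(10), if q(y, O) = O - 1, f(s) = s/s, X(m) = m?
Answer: 111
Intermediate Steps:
f(s) = 1
q(y, O) = -1 + O
q(-11, X(0)) + 112*f(10) = (-1 + 0) + 112*1 = -1 + 112 = 111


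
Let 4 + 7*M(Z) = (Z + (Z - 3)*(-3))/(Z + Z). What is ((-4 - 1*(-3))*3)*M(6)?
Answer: 51/28 ≈ 1.8214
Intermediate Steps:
M(Z) = -4/7 + (9 - 2*Z)/(14*Z) (M(Z) = -4/7 + ((Z + (Z - 3)*(-3))/(Z + Z))/7 = -4/7 + ((Z + (-3 + Z)*(-3))/((2*Z)))/7 = -4/7 + ((Z + (9 - 3*Z))*(1/(2*Z)))/7 = -4/7 + ((9 - 2*Z)*(1/(2*Z)))/7 = -4/7 + ((9 - 2*Z)/(2*Z))/7 = -4/7 + (9 - 2*Z)/(14*Z))
((-4 - 1*(-3))*3)*M(6) = ((-4 - 1*(-3))*3)*((1/14)*(9 - 10*6)/6) = ((-4 + 3)*3)*((1/14)*(1/6)*(9 - 60)) = (-1*3)*((1/14)*(1/6)*(-51)) = -3*(-17/28) = 51/28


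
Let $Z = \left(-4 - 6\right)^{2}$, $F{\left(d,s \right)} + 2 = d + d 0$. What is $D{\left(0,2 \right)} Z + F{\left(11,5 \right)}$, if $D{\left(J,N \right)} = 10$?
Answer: $1009$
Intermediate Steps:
$F{\left(d,s \right)} = -2 + d$ ($F{\left(d,s \right)} = -2 + \left(d + d 0\right) = -2 + \left(d + 0\right) = -2 + d$)
$Z = 100$ ($Z = \left(-10\right)^{2} = 100$)
$D{\left(0,2 \right)} Z + F{\left(11,5 \right)} = 10 \cdot 100 + \left(-2 + 11\right) = 1000 + 9 = 1009$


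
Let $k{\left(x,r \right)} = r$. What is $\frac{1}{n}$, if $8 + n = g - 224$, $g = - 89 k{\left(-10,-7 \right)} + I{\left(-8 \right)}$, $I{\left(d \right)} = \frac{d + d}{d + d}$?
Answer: $\frac{1}{392} \approx 0.002551$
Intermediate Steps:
$I{\left(d \right)} = 1$ ($I{\left(d \right)} = \frac{2 d}{2 d} = 2 d \frac{1}{2 d} = 1$)
$g = 624$ ($g = \left(-89\right) \left(-7\right) + 1 = 623 + 1 = 624$)
$n = 392$ ($n = -8 + \left(624 - 224\right) = -8 + 400 = 392$)
$\frac{1}{n} = \frac{1}{392}$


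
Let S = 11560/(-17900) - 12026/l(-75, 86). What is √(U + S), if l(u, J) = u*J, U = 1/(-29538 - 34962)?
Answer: √1624470438255/1154550 ≈ 1.1039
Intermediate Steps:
U = -1/64500 (U = 1/(-64500) = -1/64500 ≈ -1.5504e-5)
l(u, J) = J*u
S = 703517/577275 (S = 11560/(-17900) - 12026/(86*(-75)) = 11560*(-1/17900) - 12026/(-6450) = -578/895 - 12026*(-1/6450) = -578/895 + 6013/3225 = 703517/577275 ≈ 1.2187)
√(U + S) = √(-1/64500 + 703517/577275) = √(14070161/11545500) = √1624470438255/1154550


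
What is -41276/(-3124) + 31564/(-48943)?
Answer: 480391333/38224483 ≈ 12.568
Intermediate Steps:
-41276/(-3124) + 31564/(-48943) = -41276*(-1/3124) + 31564*(-1/48943) = 10319/781 - 31564/48943 = 480391333/38224483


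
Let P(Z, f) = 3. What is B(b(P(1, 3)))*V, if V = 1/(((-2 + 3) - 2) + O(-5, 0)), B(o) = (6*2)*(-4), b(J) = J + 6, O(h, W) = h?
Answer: 8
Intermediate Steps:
b(J) = 6 + J
B(o) = -48 (B(o) = 12*(-4) = -48)
V = -⅙ (V = 1/(((-2 + 3) - 2) - 5) = 1/((1 - 2) - 5) = 1/(-1 - 5) = 1/(-6) = -⅙ ≈ -0.16667)
B(b(P(1, 3)))*V = -48*(-⅙) = 8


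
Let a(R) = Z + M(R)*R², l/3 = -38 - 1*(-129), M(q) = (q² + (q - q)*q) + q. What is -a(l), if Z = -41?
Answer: -5574918217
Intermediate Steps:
M(q) = q + q² (M(q) = (q² + 0*q) + q = (q² + 0) + q = q² + q = q + q²)
l = 273 (l = 3*(-38 - 1*(-129)) = 3*(-38 + 129) = 3*91 = 273)
a(R) = -41 + R³*(1 + R) (a(R) = -41 + (R*(1 + R))*R² = -41 + R³*(1 + R))
-a(l) = -(-41 + 273³*(1 + 273)) = -(-41 + 20346417*274) = -(-41 + 5574918258) = -1*5574918217 = -5574918217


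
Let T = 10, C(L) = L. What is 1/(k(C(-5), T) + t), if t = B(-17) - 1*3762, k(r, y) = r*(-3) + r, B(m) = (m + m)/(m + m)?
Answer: -1/3751 ≈ -0.00026660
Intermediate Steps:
B(m) = 1 (B(m) = (2*m)/((2*m)) = (2*m)*(1/(2*m)) = 1)
k(r, y) = -2*r (k(r, y) = -3*r + r = -2*r)
t = -3761 (t = 1 - 1*3762 = 1 - 3762 = -3761)
1/(k(C(-5), T) + t) = 1/(-2*(-5) - 3761) = 1/(10 - 3761) = 1/(-3751) = -1/3751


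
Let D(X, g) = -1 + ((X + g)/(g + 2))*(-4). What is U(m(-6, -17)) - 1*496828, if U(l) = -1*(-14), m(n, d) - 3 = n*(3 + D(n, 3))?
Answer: -496814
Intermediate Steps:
D(X, g) = -1 - 4*(X + g)/(2 + g) (D(X, g) = -1 + ((X + g)/(2 + g))*(-4) = -1 - 4*(X + g)/(2 + g))
m(n, d) = 3 + n*(-⅖ - 4*n/5) (m(n, d) = 3 + n*(3 + (-2 - 5*3 - 4*n)/(2 + 3)) = 3 + n*(3 + (-2 - 15 - 4*n)/5) = 3 + n*(3 + (-17 - 4*n)/5) = 3 + n*(3 + (-17/5 - 4*n/5)) = 3 + n*(-⅖ - 4*n/5))
U(l) = 14
U(m(-6, -17)) - 1*496828 = 14 - 1*496828 = 14 - 496828 = -496814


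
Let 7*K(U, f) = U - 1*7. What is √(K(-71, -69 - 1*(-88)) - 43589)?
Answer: I*√2136407/7 ≈ 208.81*I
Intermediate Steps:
K(U, f) = -1 + U/7 (K(U, f) = (U - 1*7)/7 = (U - 7)/7 = (-7 + U)/7 = -1 + U/7)
√(K(-71, -69 - 1*(-88)) - 43589) = √((-1 + (⅐)*(-71)) - 43589) = √((-1 - 71/7) - 43589) = √(-78/7 - 43589) = √(-305201/7) = I*√2136407/7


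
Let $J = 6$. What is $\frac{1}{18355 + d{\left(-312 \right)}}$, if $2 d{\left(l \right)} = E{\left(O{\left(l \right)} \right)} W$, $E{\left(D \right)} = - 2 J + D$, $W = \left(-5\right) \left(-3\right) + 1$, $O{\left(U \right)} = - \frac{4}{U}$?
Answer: $\frac{39}{712105} \approx 5.4767 \cdot 10^{-5}$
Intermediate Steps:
$W = 16$ ($W = 15 + 1 = 16$)
$E{\left(D \right)} = -12 + D$ ($E{\left(D \right)} = \left(-2\right) 6 + D = -12 + D$)
$d{\left(l \right)} = -96 - \frac{32}{l}$ ($d{\left(l \right)} = \frac{\left(-12 - \frac{4}{l}\right) 16}{2} = \frac{-192 - \frac{64}{l}}{2} = -96 - \frac{32}{l}$)
$\frac{1}{18355 + d{\left(-312 \right)}} = \frac{1}{18355 - \left(96 + \frac{32}{-312}\right)} = \frac{1}{18355 - \frac{3740}{39}} = \frac{1}{\frac{712105}{39}} = \frac{39}{712105}$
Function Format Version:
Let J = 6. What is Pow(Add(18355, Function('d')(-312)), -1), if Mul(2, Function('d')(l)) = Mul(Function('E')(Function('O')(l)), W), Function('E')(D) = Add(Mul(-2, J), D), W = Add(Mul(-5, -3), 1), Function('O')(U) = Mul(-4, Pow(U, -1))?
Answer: Rational(39, 712105) ≈ 5.4767e-5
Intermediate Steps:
W = 16 (W = Add(15, 1) = 16)
Function('E')(D) = Add(-12, D) (Function('E')(D) = Add(Mul(-2, 6), D) = Add(-12, D))
Function('d')(l) = Add(-96, Mul(-32, Pow(l, -1))) (Function('d')(l) = Mul(Rational(1, 2), Mul(Add(-12, Mul(-4, Pow(l, -1))), 16)) = Mul(Rational(1, 2), Add(-192, Mul(-64, Pow(l, -1)))) = Add(-96, Mul(-32, Pow(l, -1))))
Pow(Add(18355, Function('d')(-312)), -1) = Pow(Add(18355, Add(-96, Mul(-32, Pow(-312, -1)))), -1) = Pow(Add(18355, Add(-96, Mul(-32, Rational(-1, 312)))), -1) = Pow(Add(18355, Add(-96, Rational(4, 39))), -1) = Pow(Add(18355, Rational(-3740, 39)), -1) = Pow(Rational(712105, 39), -1) = Rational(39, 712105)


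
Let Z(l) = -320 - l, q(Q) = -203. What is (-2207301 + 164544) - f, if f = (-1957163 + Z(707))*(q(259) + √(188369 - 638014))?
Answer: -399555327 + 1958190*I*√449645 ≈ -3.9956e+8 + 1.3131e+9*I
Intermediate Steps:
f = 397512570 - 1958190*I*√449645 (f = (-1957163 + (-320 - 1*707))*(-203 + √(188369 - 638014)) = (-1957163 + (-320 - 707))*(-203 + √(-449645)) = (-1957163 - 1027)*(-203 + I*√449645) = -1958190*(-203 + I*√449645) = 397512570 - 1958190*I*√449645 ≈ 3.9751e+8 - 1.3131e+9*I)
(-2207301 + 164544) - f = (-2207301 + 164544) - (397512570 - 1958190*I*√449645) = -2042757 + (-397512570 + 1958190*I*√449645) = -399555327 + 1958190*I*√449645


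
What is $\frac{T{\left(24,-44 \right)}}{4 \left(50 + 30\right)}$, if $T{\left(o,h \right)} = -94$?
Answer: $- \frac{47}{160} \approx -0.29375$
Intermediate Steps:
$\frac{T{\left(24,-44 \right)}}{4 \left(50 + 30\right)} = - \frac{94}{4 \left(50 + 30\right)} = - \frac{94}{4 \cdot 80} = - \frac{94}{320} = \left(-94\right) \frac{1}{320} = - \frac{47}{160}$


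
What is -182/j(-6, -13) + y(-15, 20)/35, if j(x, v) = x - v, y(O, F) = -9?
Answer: -919/35 ≈ -26.257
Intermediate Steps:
-182/j(-6, -13) + y(-15, 20)/35 = -182/(-6 - 1*(-13)) - 9/35 = -182/(-6 + 13) - 9*1/35 = -182/7 - 9/35 = -182*⅐ - 9/35 = -26 - 9/35 = -919/35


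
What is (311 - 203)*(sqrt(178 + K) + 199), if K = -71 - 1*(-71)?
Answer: 21492 + 108*sqrt(178) ≈ 22933.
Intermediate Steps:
K = 0 (K = -71 + 71 = 0)
(311 - 203)*(sqrt(178 + K) + 199) = (311 - 203)*(sqrt(178 + 0) + 199) = 108*(sqrt(178) + 199) = 108*(199 + sqrt(178)) = 21492 + 108*sqrt(178)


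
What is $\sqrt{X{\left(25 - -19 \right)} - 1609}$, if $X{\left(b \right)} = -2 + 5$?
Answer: $i \sqrt{1606} \approx 40.075 i$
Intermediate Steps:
$X{\left(b \right)} = 3$
$\sqrt{X{\left(25 - -19 \right)} - 1609} = \sqrt{3 - 1609} = \sqrt{-1606} = i \sqrt{1606}$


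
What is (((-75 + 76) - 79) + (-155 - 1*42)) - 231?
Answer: -506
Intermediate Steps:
(((-75 + 76) - 79) + (-155 - 1*42)) - 231 = ((1 - 79) + (-155 - 42)) - 231 = (-78 - 197) - 231 = -275 - 231 = -506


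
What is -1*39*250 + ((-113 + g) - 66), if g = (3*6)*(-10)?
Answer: -10109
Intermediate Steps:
g = -180 (g = 18*(-10) = -180)
-1*39*250 + ((-113 + g) - 66) = -1*39*250 + ((-113 - 180) - 66) = -39*250 + (-293 - 66) = -9750 - 359 = -10109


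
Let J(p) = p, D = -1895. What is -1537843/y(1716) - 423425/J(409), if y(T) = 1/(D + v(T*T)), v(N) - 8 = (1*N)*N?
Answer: -5453865734706601821788/409 ≈ -1.3335e+19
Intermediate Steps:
v(N) = 8 + N² (v(N) = 8 + (1*N)*N = 8 + N*N = 8 + N²)
y(T) = 1/(-1887 + T⁴) (y(T) = 1/(-1895 + (8 + (T*T)²)) = 1/(-1895 + (8 + (T²)²)) = 1/(-1895 + (8 + T⁴)) = 1/(-1887 + T⁴))
-1537843/y(1716) - 423425/J(409) = -1537843/(1/(-1887 + 1716⁴)) - 423425/409 = -1537843/(1/(-1887 + 8670998958336)) - 423425*1/409 = -1537843/(1/8670998956449) - 423425/409 = -1537843/1/8670998956449 - 423425/409 = -1537843*8670998956449 - 423425/409 = -13334635048182399507 - 423425/409 = -5453865734706601821788/409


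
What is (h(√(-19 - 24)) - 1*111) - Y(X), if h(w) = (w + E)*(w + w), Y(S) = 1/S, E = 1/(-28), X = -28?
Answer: -5515/28 - I*√43/14 ≈ -196.96 - 0.46839*I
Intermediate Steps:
E = -1/28 ≈ -0.035714
h(w) = 2*w*(-1/28 + w) (h(w) = (w - 1/28)*(w + w) = (-1/28 + w)*(2*w) = 2*w*(-1/28 + w))
(h(√(-19 - 24)) - 1*111) - Y(X) = (√(-19 - 24)*(-1 + 28*√(-19 - 24))/14 - 1*111) - 1/(-28) = (√(-43)*(-1 + 28*√(-43))/14 - 111) - 1*(-1/28) = ((I*√43)*(-1 + 28*(I*√43))/14 - 111) + 1/28 = ((I*√43)*(-1 + 28*I*√43)/14 - 111) + 1/28 = (I*√43*(-1 + 28*I*√43)/14 - 111) + 1/28 = (-111 + I*√43*(-1 + 28*I*√43)/14) + 1/28 = -3107/28 + I*√43*(-1 + 28*I*√43)/14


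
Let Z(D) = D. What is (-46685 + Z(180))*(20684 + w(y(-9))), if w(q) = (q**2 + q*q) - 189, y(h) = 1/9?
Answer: -77202810985/81 ≈ -9.5312e+8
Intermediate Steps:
y(h) = 1/9
w(q) = -189 + 2*q**2 (w(q) = (q**2 + q**2) - 189 = 2*q**2 - 189 = -189 + 2*q**2)
(-46685 + Z(180))*(20684 + w(y(-9))) = (-46685 + 180)*(20684 + (-189 + 2*(1/9)**2)) = -46505*(20684 + (-189 + 2*(1/81))) = -46505*(20684 + (-189 + 2/81)) = -46505*(20684 - 15307/81) = -46505*1660097/81 = -77202810985/81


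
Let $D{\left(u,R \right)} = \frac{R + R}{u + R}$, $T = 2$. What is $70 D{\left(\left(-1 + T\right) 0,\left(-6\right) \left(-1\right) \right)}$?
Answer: $140$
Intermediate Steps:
$D{\left(u,R \right)} = \frac{2 R}{R + u}$
$70 D{\left(\left(-1 + T\right) 0,\left(-6\right) \left(-1\right) \right)} = 70 \frac{2 \left(\left(-6\right) \left(-1\right)\right)}{\left(-6\right) \left(-1\right) + \left(-1 + 2\right) 0} = 70 \cdot 2 \cdot 6 \frac{1}{6 + 1 \cdot 0} = 70 \cdot 2 \cdot 6 \frac{1}{6 + 0} = 70 \cdot 2 \cdot 6 \cdot \frac{1}{6} = 70 \cdot 2 = 140$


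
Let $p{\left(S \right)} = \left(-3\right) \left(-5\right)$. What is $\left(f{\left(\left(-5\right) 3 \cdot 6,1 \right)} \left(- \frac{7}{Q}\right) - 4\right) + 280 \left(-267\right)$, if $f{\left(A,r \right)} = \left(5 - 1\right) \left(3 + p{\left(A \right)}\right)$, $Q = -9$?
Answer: $-74708$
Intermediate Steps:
$p{\left(S \right)} = 15$
$f{\left(A,r \right)} = 72$ ($f{\left(A,r \right)} = \left(5 - 1\right) \left(3 + 15\right) = 4 \cdot 18 = 72$)
$\left(f{\left(\left(-5\right) 3 \cdot 6,1 \right)} \left(- \frac{7}{Q}\right) - 4\right) + 280 \left(-267\right) = \left(72 \left(- \frac{7}{-9}\right) - 4\right) + 280 \left(-267\right) = \left(72 \left(\left(-7\right) \left(- \frac{1}{9}\right)\right) - 4\right) - 74760 = \left(72 \cdot \frac{7}{9} - 4\right) - 74760 = \left(56 - 4\right) - 74760 = 52 - 74760 = -74708$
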